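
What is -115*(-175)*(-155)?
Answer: -3119375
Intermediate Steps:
-115*(-175)*(-155) = -(-20125)*(-155) = -1*3119375 = -3119375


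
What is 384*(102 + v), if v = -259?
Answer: -60288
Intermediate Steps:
384*(102 + v) = 384*(102 - 259) = 384*(-157) = -60288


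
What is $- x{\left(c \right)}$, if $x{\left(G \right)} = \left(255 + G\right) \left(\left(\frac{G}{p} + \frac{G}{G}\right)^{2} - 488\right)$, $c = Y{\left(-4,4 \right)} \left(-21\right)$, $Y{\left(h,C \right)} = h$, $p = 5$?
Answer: $\frac{1450581}{25} \approx 58023.0$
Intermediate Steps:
$c = 84$ ($c = \left(-4\right) \left(-21\right) = 84$)
$x{\left(G \right)} = \left(-488 + \left(1 + \frac{G}{5}\right)^{2}\right) \left(255 + G\right)$ ($x{\left(G \right)} = \left(255 + G\right) \left(\left(\frac{G}{5} + \frac{G}{G}\right)^{2} - 488\right) = \left(255 + G\right) \left(\left(G \frac{1}{5} + 1\right)^{2} - 488\right) = \left(255 + G\right) \left(\left(\frac{G}{5} + 1\right)^{2} - 488\right) = \left(255 + G\right) \left(\left(1 + \frac{G}{5}\right)^{2} - 488\right) = \left(255 + G\right) \left(-488 + \left(1 + \frac{G}{5}\right)^{2}\right) = \left(-488 + \left(1 + \frac{G}{5}\right)^{2}\right) \left(255 + G\right)$)
$- x{\left(c \right)} = - (-124185 - 32340 + \frac{84^{3}}{25} + \frac{53 \cdot 84^{2}}{5}) = - (-124185 - 32340 + \frac{1}{25} \cdot 592704 + \frac{53}{5} \cdot 7056) = - (-124185 - 32340 + \frac{592704}{25} + \frac{373968}{5}) = \left(-1\right) \left(- \frac{1450581}{25}\right) = \frac{1450581}{25}$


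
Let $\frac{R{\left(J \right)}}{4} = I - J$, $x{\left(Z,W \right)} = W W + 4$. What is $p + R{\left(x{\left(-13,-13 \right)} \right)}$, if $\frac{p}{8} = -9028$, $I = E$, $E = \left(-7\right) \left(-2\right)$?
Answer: $-72860$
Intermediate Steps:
$E = 14$
$x{\left(Z,W \right)} = 4 + W^{2}$ ($x{\left(Z,W \right)} = W^{2} + 4 = 4 + W^{2}$)
$I = 14$
$R{\left(J \right)} = 56 - 4 J$ ($R{\left(J \right)} = 4 \left(14 - J\right) = 56 - 4 J$)
$p = -72224$ ($p = 8 \left(-9028\right) = -72224$)
$p + R{\left(x{\left(-13,-13 \right)} \right)} = -72224 + \left(56 - 4 \left(4 + \left(-13\right)^{2}\right)\right) = -72224 + \left(56 - 4 \left(4 + 169\right)\right) = -72224 + \left(56 - 692\right) = -72224 - 636 = -72860$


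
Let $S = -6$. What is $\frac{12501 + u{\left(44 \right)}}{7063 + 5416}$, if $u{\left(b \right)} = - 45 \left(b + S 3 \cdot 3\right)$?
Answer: $\frac{12951}{12479} \approx 1.0378$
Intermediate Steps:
$u{\left(b \right)} = 2430 - 45 b$ ($u{\left(b \right)} = - 45 \left(b + \left(-6\right) 3 \cdot 3\right) = - 45 \left(b - 54\right) = - 45 \left(-54 + b\right) = 2430 - 45 b$)
$\frac{12501 + u{\left(44 \right)}}{7063 + 5416} = \frac{12501 + \left(2430 - 1980\right)}{7063 + 5416} = \frac{12501 + \left(2430 - 1980\right)}{12479} = \left(12501 + 450\right) \frac{1}{12479} = 12951 \cdot \frac{1}{12479} = \frac{12951}{12479}$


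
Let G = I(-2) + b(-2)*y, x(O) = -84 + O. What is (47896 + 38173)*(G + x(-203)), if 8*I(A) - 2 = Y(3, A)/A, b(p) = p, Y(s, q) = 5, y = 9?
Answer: -420102789/16 ≈ -2.6256e+7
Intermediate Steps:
I(A) = 1/4 + 5/(8*A) (I(A) = 1/4 + (5/A)/8 = 1/4 + 5/(8*A))
G = -289/16 (G = (1/8)*(5 + 2*(-2))/(-2) - 2*9 = (1/8)*(-1/2)*(5 - 4) - 18 = (1/8)*(-1/2)*1 - 18 = -1/16 - 18 = -289/16 ≈ -18.063)
(47896 + 38173)*(G + x(-203)) = (47896 + 38173)*(-289/16 + (-84 - 203)) = 86069*(-289/16 - 287) = 86069*(-4881/16) = -420102789/16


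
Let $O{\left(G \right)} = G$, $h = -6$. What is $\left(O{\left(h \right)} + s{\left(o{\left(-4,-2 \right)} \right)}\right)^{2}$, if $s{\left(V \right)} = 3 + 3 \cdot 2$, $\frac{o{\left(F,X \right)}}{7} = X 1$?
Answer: $9$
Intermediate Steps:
$o{\left(F,X \right)} = 7 X$ ($o{\left(F,X \right)} = 7 X 1 = 7 X$)
$s{\left(V \right)} = 9$ ($s{\left(V \right)} = 3 + 6 = 9$)
$\left(O{\left(h \right)} + s{\left(o{\left(-4,-2 \right)} \right)}\right)^{2} = \left(-6 + 9\right)^{2} = 3^{2} = 9$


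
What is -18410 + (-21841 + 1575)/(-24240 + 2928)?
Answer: -196166827/10656 ≈ -18409.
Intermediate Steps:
-18410 + (-21841 + 1575)/(-24240 + 2928) = -18410 - 20266/(-21312) = -18410 - 20266*(-1/21312) = -18410 + 10133/10656 = -196166827/10656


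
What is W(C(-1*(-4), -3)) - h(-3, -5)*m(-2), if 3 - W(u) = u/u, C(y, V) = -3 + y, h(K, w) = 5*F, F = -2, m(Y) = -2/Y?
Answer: 12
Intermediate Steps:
h(K, w) = -10 (h(K, w) = 5*(-2) = -10)
W(u) = 2 (W(u) = 3 - u/u = 3 - 1*1 = 3 - 1 = 2)
W(C(-1*(-4), -3)) - h(-3, -5)*m(-2) = 2 - (-10)*(-2/(-2)) = 2 - (-10)*(-2*(-½)) = 2 - (-10) = 2 - 1*(-10) = 2 + 10 = 12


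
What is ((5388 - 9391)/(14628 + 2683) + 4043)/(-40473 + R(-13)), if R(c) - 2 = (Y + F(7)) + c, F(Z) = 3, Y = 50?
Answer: -69984370/699901041 ≈ -0.099992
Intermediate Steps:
R(c) = 55 + c (R(c) = 2 + ((50 + 3) + c) = 2 + (53 + c) = 55 + c)
((5388 - 9391)/(14628 + 2683) + 4043)/(-40473 + R(-13)) = ((5388 - 9391)/(14628 + 2683) + 4043)/(-40473 + (55 - 13)) = (-4003/17311 + 4043)/(-40473 + 42) = (-4003*1/17311 + 4043)/(-40431) = (-4003/17311 + 4043)*(-1/40431) = (69984370/17311)*(-1/40431) = -69984370/699901041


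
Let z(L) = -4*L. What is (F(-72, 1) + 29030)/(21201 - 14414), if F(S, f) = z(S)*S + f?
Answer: 8295/6787 ≈ 1.2222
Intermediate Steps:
F(S, f) = f - 4*S² (F(S, f) = (-4*S)*S + f = -4*S² + f = f - 4*S²)
(F(-72, 1) + 29030)/(21201 - 14414) = ((1 - 4*(-72)²) + 29030)/(21201 - 14414) = ((1 - 4*5184) + 29030)/6787 = ((1 - 20736) + 29030)*(1/6787) = (-20735 + 29030)*(1/6787) = 8295*(1/6787) = 8295/6787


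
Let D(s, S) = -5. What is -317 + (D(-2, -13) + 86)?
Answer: -236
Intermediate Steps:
-317 + (D(-2, -13) + 86) = -317 + (-5 + 86) = -317 + 81 = -236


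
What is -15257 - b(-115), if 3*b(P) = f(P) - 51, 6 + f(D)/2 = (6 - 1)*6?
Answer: -15256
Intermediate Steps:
f(D) = 48 (f(D) = -12 + 2*((6 - 1)*6) = -12 + 2*(5*6) = -12 + 2*30 = -12 + 60 = 48)
b(P) = -1 (b(P) = (48 - 51)/3 = (⅓)*(-3) = -1)
-15257 - b(-115) = -15257 - 1*(-1) = -15257 + 1 = -15256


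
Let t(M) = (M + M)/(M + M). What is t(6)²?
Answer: 1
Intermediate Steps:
t(M) = 1 (t(M) = (2*M)/((2*M)) = (2*M)*(1/(2*M)) = 1)
t(6)² = 1² = 1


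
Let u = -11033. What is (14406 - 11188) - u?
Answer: 14251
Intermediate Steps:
(14406 - 11188) - u = (14406 - 11188) - 1*(-11033) = 3218 + 11033 = 14251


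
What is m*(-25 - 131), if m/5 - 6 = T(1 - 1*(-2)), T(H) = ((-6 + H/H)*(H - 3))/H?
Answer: -4680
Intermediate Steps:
T(H) = (15 - 5*H)/H (T(H) = ((-6 + 1)*(-3 + H))/H = (-5*(-3 + H))/H = (15 - 5*H)/H)
m = 30 (m = 30 + 5*(-5 + 15/(1 - 1*(-2))) = 30 + 5*(-5 + 15/(1 + 2)) = 30 + 5*(-5 + 15/3) = 30 + 5*(-5 + 15*(⅓)) = 30 + 5*(-5 + 5) = 30 + 5*0 = 30 + 0 = 30)
m*(-25 - 131) = 30*(-25 - 131) = 30*(-156) = -4680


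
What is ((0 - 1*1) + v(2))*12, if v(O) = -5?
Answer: -72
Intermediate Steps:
((0 - 1*1) + v(2))*12 = ((0 - 1*1) - 5)*12 = ((0 - 1) - 5)*12 = (-1 - 5)*12 = -6*12 = -72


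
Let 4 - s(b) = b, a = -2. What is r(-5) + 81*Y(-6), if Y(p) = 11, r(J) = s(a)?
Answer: 897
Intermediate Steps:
s(b) = 4 - b
r(J) = 6 (r(J) = 4 - 1*(-2) = 4 + 2 = 6)
r(-5) + 81*Y(-6) = 6 + 81*11 = 6 + 891 = 897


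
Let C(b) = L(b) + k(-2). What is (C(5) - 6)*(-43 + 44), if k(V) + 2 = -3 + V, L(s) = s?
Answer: -8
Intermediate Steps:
k(V) = -5 + V (k(V) = -2 + (-3 + V) = -5 + V)
C(b) = -7 + b (C(b) = b + (-5 - 2) = b - 7 = -7 + b)
(C(5) - 6)*(-43 + 44) = ((-7 + 5) - 6)*(-43 + 44) = (-2 - 6)*1 = -8*1 = -8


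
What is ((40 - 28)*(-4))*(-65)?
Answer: 3120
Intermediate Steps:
((40 - 28)*(-4))*(-65) = (12*(-4))*(-65) = -48*(-65) = 3120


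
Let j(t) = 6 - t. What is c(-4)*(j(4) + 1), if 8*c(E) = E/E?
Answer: 3/8 ≈ 0.37500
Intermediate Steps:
c(E) = 1/8 (c(E) = (E/E)/8 = (1/8)*1 = 1/8)
c(-4)*(j(4) + 1) = ((6 - 1*4) + 1)/8 = ((6 - 4) + 1)/8 = (2 + 1)/8 = (1/8)*3 = 3/8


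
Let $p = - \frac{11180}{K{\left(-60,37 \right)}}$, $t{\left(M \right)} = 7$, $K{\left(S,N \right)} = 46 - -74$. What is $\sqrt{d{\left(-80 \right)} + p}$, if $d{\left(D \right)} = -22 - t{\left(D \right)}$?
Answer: $\frac{i \sqrt{4398}}{6} \approx 11.053 i$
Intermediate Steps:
$K{\left(S,N \right)} = 120$ ($K{\left(S,N \right)} = 46 + 74 = 120$)
$d{\left(D \right)} = -29$ ($d{\left(D \right)} = -22 - 7 = -29$)
$p = - \frac{559}{6}$ ($p = - \frac{11180}{120} = \left(-11180\right) \frac{1}{120} = - \frac{559}{6} \approx -93.167$)
$\sqrt{d{\left(-80 \right)} + p} = \sqrt{-29 - \frac{559}{6}} = \sqrt{- \frac{733}{6}} = \frac{i \sqrt{4398}}{6}$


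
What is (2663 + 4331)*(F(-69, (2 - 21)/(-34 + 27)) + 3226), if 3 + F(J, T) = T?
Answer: 157924520/7 ≈ 2.2561e+7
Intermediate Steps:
F(J, T) = -3 + T
(2663 + 4331)*(F(-69, (2 - 21)/(-34 + 27)) + 3226) = (2663 + 4331)*((-3 + (2 - 21)/(-34 + 27)) + 3226) = 6994*((-3 - 19/(-7)) + 3226) = 6994*((-3 - 19*(-⅐)) + 3226) = 6994*((-3 + 19/7) + 3226) = 6994*(-2/7 + 3226) = 6994*(22580/7) = 157924520/7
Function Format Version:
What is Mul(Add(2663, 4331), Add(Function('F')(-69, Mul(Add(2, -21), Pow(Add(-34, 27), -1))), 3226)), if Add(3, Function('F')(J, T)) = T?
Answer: Rational(157924520, 7) ≈ 2.2561e+7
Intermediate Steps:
Function('F')(J, T) = Add(-3, T)
Mul(Add(2663, 4331), Add(Function('F')(-69, Mul(Add(2, -21), Pow(Add(-34, 27), -1))), 3226)) = Mul(Add(2663, 4331), Add(Add(-3, Mul(Add(2, -21), Pow(Add(-34, 27), -1))), 3226)) = Mul(6994, Add(Add(-3, Mul(-19, Pow(-7, -1))), 3226)) = Mul(6994, Add(Add(-3, Mul(-19, Rational(-1, 7))), 3226)) = Mul(6994, Add(Add(-3, Rational(19, 7)), 3226)) = Mul(6994, Add(Rational(-2, 7), 3226)) = Mul(6994, Rational(22580, 7)) = Rational(157924520, 7)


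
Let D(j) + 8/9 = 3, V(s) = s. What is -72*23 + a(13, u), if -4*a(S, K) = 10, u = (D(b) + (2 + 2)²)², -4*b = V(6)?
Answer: -3317/2 ≈ -1658.5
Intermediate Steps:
b = -3/2 (b = -¼*6 = -3/2 ≈ -1.5000)
D(j) = 19/9 (D(j) = -8/9 + 3 = 19/9)
u = 26569/81 (u = (19/9 + (2 + 2)²)² = (19/9 + 4²)² = (19/9 + 16)² = (163/9)² = 26569/81 ≈ 328.01)
a(S, K) = -5/2 (a(S, K) = -¼*10 = -5/2)
-72*23 + a(13, u) = -72*23 - 5/2 = -1656 - 5/2 = -3317/2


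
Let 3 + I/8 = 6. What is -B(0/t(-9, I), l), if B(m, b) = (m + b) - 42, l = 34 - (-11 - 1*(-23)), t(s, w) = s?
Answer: 20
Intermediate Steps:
I = 24 (I = -24 + 8*6 = -24 + 48 = 24)
l = 22 (l = 34 - (-11 + 23) = 34 - 1*12 = 34 - 12 = 22)
B(m, b) = -42 + b + m (B(m, b) = (b + m) - 42 = -42 + b + m)
-B(0/t(-9, I), l) = -(-42 + 22 + 0/(-9)) = -(-42 + 22 + 0*(-⅑)) = -(-42 + 22 + 0) = -1*(-20) = 20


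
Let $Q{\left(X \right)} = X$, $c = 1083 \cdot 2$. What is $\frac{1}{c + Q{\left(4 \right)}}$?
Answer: $\frac{1}{2170} \approx 0.00046083$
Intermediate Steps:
$c = 2166$
$\frac{1}{c + Q{\left(4 \right)}} = \frac{1}{2166 + 4} = \frac{1}{2170}$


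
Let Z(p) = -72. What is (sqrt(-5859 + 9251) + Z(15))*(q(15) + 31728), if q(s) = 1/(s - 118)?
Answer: -235294776/103 + 26143864*sqrt(53)/103 ≈ -4.3655e+5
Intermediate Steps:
q(s) = 1/(-118 + s)
(sqrt(-5859 + 9251) + Z(15))*(q(15) + 31728) = (sqrt(-5859 + 9251) - 72)*(1/(-118 + 15) + 31728) = (sqrt(3392) - 72)*(1/(-103) + 31728) = (8*sqrt(53) - 72)*(-1/103 + 31728) = (-72 + 8*sqrt(53))*(3267983/103) = -235294776/103 + 26143864*sqrt(53)/103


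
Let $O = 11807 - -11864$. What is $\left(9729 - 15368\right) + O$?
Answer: $18032$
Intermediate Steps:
$O = 23671$ ($O = 11807 + 11864 = 23671$)
$\left(9729 - 15368\right) + O = \left(9729 - 15368\right) + 23671 = -5639 + 23671 = 18032$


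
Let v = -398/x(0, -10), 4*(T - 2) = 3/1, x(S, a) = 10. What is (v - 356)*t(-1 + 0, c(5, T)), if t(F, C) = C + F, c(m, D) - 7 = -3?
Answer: -5937/5 ≈ -1187.4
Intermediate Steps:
T = 11/4 (T = 2 + (3/1)/4 = 2 + (3*1)/4 = 2 + (¼)*3 = 2 + ¾ = 11/4 ≈ 2.7500)
c(m, D) = 4 (c(m, D) = 7 - 3 = 4)
v = -199/5 (v = -398/10 = -398*⅒ = -199/5 ≈ -39.800)
(v - 356)*t(-1 + 0, c(5, T)) = (-199/5 - 356)*(4 + (-1 + 0)) = -1979*(4 - 1)/5 = -1979/5*3 = -5937/5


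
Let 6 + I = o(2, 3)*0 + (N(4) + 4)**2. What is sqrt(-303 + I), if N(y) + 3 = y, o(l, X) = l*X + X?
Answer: 2*I*sqrt(71) ≈ 16.852*I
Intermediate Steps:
o(l, X) = X + X*l (o(l, X) = X*l + X = X + X*l)
N(y) = -3 + y
I = 19 (I = -6 + ((3*(1 + 2))*0 + ((-3 + 4) + 4)**2) = -6 + ((3*3)*0 + (1 + 4)**2) = -6 + (9*0 + 5**2) = -6 + (0 + 25) = -6 + 25 = 19)
sqrt(-303 + I) = sqrt(-303 + 19) = sqrt(-284) = 2*I*sqrt(71)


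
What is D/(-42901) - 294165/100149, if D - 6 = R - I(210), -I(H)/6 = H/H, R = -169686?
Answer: 1457569587/1432164083 ≈ 1.0177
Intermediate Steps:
I(H) = -6 (I(H) = -6*H/H = -6*1 = -6)
D = -169674 (D = 6 + (-169686 - 1*(-6)) = 6 + (-169686 + 6) = 6 - 169680 = -169674)
D/(-42901) - 294165/100149 = -169674/(-42901) - 294165/100149 = -169674*(-1/42901) - 294165*1/100149 = 169674/42901 - 98055/33383 = 1457569587/1432164083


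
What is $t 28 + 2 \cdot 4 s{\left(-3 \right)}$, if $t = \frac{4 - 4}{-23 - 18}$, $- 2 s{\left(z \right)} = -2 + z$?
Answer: $20$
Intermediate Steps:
$s{\left(z \right)} = 1 - \frac{z}{2}$ ($s{\left(z \right)} = - \frac{-2 + z}{2} = 1 - \frac{z}{2}$)
$t = 0$ ($t = \frac{0}{-41} = 0 \left(- \frac{1}{41}\right) = 0$)
$t 28 + 2 \cdot 4 s{\left(-3 \right)} = 0 \cdot 28 + 2 \cdot 4 \left(1 - - \frac{3}{2}\right) = 0 + 8 \left(1 + \frac{3}{2}\right) = 0 + 8 \cdot \frac{5}{2} = 0 + 20 = 20$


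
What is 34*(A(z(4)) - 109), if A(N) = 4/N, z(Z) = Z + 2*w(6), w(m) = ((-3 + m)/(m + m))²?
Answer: -121210/33 ≈ -3673.0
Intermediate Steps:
w(m) = (-3 + m)²/(4*m²) (w(m) = ((-3 + m)/((2*m)))² = ((-3 + m)*(1/(2*m)))² = ((-3 + m)/(2*m))² = (-3 + m)²/(4*m²))
z(Z) = ⅛ + Z (z(Z) = Z + 2*((¼)*(-3 + 6)²/6²) = Z + 2*((¼)*(1/36)*3²) = Z + 2*((¼)*(1/36)*9) = Z + 2*(1/16) = Z + ⅛ = ⅛ + Z)
34*(A(z(4)) - 109) = 34*(4/(⅛ + 4) - 109) = 34*(4/(33/8) - 109) = 34*(4*(8/33) - 109) = 34*(32/33 - 109) = 34*(-3565/33) = -121210/33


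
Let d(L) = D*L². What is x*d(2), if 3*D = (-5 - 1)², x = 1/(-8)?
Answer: -6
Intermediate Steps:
x = -⅛ ≈ -0.12500
D = 12 (D = (-5 - 1)²/3 = (⅓)*(-6)² = (⅓)*36 = 12)
d(L) = 12*L²
x*d(2) = -3*2²/2 = -3*4/2 = -⅛*48 = -6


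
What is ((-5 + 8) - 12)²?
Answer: 81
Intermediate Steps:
((-5 + 8) - 12)² = (3 - 12)² = (-9)² = 81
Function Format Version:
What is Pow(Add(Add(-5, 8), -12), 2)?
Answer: 81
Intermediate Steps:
Pow(Add(Add(-5, 8), -12), 2) = Pow(Add(3, -12), 2) = Pow(-9, 2) = 81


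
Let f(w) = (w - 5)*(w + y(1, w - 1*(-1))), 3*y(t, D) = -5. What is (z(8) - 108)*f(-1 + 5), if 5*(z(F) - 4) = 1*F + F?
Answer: 1176/5 ≈ 235.20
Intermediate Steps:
z(F) = 4 + 2*F/5 (z(F) = 4 + (1*F + F)/5 = 4 + (F + F)/5 = 4 + (2*F)/5 = 4 + 2*F/5)
y(t, D) = -5/3 (y(t, D) = (⅓)*(-5) = -5/3)
f(w) = (-5 + w)*(-5/3 + w) (f(w) = (w - 5)*(w - 5/3) = (-5 + w)*(-5/3 + w))
(z(8) - 108)*f(-1 + 5) = ((4 + (⅖)*8) - 108)*(25/3 + (-1 + 5)² - 20*(-1 + 5)/3) = ((4 + 16/5) - 108)*(25/3 + 4² - 20/3*4) = (36/5 - 108)*(25/3 + 16 - 80/3) = -504/5*(-7/3) = 1176/5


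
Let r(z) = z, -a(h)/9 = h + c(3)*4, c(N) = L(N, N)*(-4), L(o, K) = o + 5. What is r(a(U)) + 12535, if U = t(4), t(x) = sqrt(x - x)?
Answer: 13687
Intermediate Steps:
L(o, K) = 5 + o
t(x) = 0 (t(x) = sqrt(0) = 0)
c(N) = -20 - 4*N (c(N) = (5 + N)*(-4) = -20 - 4*N)
U = 0
a(h) = 1152 - 9*h (a(h) = -9*(h + (-20 - 4*3)*4) = -9*(h + (-20 - 12)*4) = -9*(h - 32*4) = -9*(h - 128) = -9*(-128 + h) = 1152 - 9*h)
r(a(U)) + 12535 = (1152 - 9*0) + 12535 = (1152 + 0) + 12535 = 1152 + 12535 = 13687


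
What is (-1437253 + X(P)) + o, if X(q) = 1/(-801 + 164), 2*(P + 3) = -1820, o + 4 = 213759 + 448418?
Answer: -493725961/637 ≈ -7.7508e+5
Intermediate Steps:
o = 662173 (o = -4 + (213759 + 448418) = -4 + 662177 = 662173)
P = -913 (P = -3 + (½)*(-1820) = -3 - 910 = -913)
X(q) = -1/637 (X(q) = 1/(-637) = -1/637)
(-1437253 + X(P)) + o = (-1437253 - 1/637) + 662173 = -915530162/637 + 662173 = -493725961/637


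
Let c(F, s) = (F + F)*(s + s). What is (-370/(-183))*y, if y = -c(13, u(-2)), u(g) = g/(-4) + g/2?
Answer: 9620/183 ≈ 52.568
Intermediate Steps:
u(g) = g/4 (u(g) = g*(-1/4) + g*(1/2) = -g/4 + g/2 = g/4)
c(F, s) = 4*F*s (c(F, s) = (2*F)*(2*s) = 4*F*s)
y = 26 (y = -4*13*(1/4)*(-2) = -4*13*(-1)/2 = -1*(-26) = 26)
(-370/(-183))*y = -370/(-183)*26 = -370*(-1/183)*26 = (370/183)*26 = 9620/183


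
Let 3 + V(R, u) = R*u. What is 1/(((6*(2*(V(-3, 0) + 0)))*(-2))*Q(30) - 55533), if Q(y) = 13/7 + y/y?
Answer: -7/387291 ≈ -1.8074e-5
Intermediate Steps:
V(R, u) = -3 + R*u
Q(y) = 20/7 (Q(y) = 13*(⅐) + 1 = 13/7 + 1 = 20/7)
1/(((6*(2*(V(-3, 0) + 0)))*(-2))*Q(30) - 55533) = 1/(((6*(2*((-3 - 3*0) + 0)))*(-2))*(20/7) - 55533) = 1/(((6*(2*((-3 + 0) + 0)))*(-2))*(20/7) - 55533) = 1/(((6*(2*(-3 + 0)))*(-2))*(20/7) - 55533) = 1/(((6*(2*(-3)))*(-2))*(20/7) - 55533) = 1/(((6*(-6))*(-2))*(20/7) - 55533) = 1/(-36*(-2)*(20/7) - 55533) = 1/(72*(20/7) - 55533) = 1/(1440/7 - 55533) = 1/(-387291/7) = -7/387291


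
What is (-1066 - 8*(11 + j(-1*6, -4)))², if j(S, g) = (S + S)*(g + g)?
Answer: 3694084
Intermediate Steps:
j(S, g) = 4*S*g (j(S, g) = (2*S)*(2*g) = 4*S*g)
(-1066 - 8*(11 + j(-1*6, -4)))² = (-1066 - 8*(11 + 4*(-1*6)*(-4)))² = (-1066 - 8*(11 + 4*(-6)*(-4)))² = (-1066 - 8*(11 + 96))² = (-1066 - 8*107)² = (-1066 - 856)² = (-1922)² = 3694084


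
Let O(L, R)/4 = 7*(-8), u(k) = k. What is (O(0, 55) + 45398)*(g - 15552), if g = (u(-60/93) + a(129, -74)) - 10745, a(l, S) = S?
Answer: -36930693654/31 ≈ -1.1913e+9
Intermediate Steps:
O(L, R) = -224 (O(L, R) = 4*(7*(-8)) = 4*(-56) = -224)
g = -335409/31 (g = (-60/93 - 74) - 10745 = (-60*1/93 - 74) - 10745 = (-20/31 - 74) - 10745 = -2314/31 - 10745 = -335409/31 ≈ -10820.)
(O(0, 55) + 45398)*(g - 15552) = (-224 + 45398)*(-335409/31 - 15552) = 45174*(-817521/31) = -36930693654/31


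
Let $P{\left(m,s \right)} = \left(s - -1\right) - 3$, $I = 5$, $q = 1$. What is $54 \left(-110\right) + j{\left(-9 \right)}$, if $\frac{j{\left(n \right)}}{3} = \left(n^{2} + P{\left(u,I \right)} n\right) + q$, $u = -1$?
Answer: $-5775$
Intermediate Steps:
$P{\left(m,s \right)} = -2 + s$ ($P{\left(m,s \right)} = \left(s + 1\right) - 3 = \left(1 + s\right) - 3 = -2 + s$)
$j{\left(n \right)} = 3 + 3 n^{2} + 9 n$ ($j{\left(n \right)} = 3 \left(\left(n^{2} + \left(-2 + 5\right) n\right) + 1\right) = 3 \left(\left(n^{2} + 3 n\right) + 1\right) = 3 \left(1 + n^{2} + 3 n\right) = 3 + 3 n^{2} + 9 n$)
$54 \left(-110\right) + j{\left(-9 \right)} = 54 \left(-110\right) + \left(3 + 3 \left(-9\right)^{2} + 9 \left(-9\right)\right) = -5940 + \left(3 + 3 \cdot 81 - 81\right) = -5940 + \left(3 + 243 - 81\right) = -5940 + 165 = -5775$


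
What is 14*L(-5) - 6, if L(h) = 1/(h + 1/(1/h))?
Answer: -37/5 ≈ -7.4000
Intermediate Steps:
L(h) = 1/(2*h) (L(h) = 1/(h + 1/(1/h)) = 1/(h + h) = 1/(2*h))
14*L(-5) - 6 = 14*((1/2)/(-5)) - 6 = 14*((1/2)*(-1/5)) - 6 = 14*(-1/10) - 6 = -7/5 - 6 = -37/5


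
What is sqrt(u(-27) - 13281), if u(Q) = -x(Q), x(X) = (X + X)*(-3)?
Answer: I*sqrt(13443) ≈ 115.94*I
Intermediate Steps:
x(X) = -6*X (x(X) = (2*X)*(-3) = -6*X)
u(Q) = 6*Q (u(Q) = -(-6)*Q = 6*Q)
sqrt(u(-27) - 13281) = sqrt(6*(-27) - 13281) = sqrt(-162 - 13281) = sqrt(-13443) = I*sqrt(13443)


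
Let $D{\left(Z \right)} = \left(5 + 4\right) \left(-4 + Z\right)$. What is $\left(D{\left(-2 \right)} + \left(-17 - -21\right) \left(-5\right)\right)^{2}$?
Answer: $5476$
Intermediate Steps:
$D{\left(Z \right)} = -36 + 9 Z$ ($D{\left(Z \right)} = 9 \left(-4 + Z\right) = -36 + 9 Z$)
$\left(D{\left(-2 \right)} + \left(-17 - -21\right) \left(-5\right)\right)^{2} = \left(\left(-36 + 9 \left(-2\right)\right) + \left(-17 - -21\right) \left(-5\right)\right)^{2} = \left(\left(-36 - 18\right) + \left(-17 + 21\right) \left(-5\right)\right)^{2} = \left(-54 + 4 \left(-5\right)\right)^{2} = \left(-54 - 20\right)^{2} = \left(-74\right)^{2} = 5476$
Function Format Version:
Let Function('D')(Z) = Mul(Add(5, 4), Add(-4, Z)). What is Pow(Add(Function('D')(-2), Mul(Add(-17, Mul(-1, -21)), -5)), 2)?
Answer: 5476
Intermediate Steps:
Function('D')(Z) = Add(-36, Mul(9, Z)) (Function('D')(Z) = Mul(9, Add(-4, Z)) = Add(-36, Mul(9, Z)))
Pow(Add(Function('D')(-2), Mul(Add(-17, Mul(-1, -21)), -5)), 2) = Pow(Add(Add(-36, Mul(9, -2)), Mul(Add(-17, Mul(-1, -21)), -5)), 2) = Pow(Add(Add(-36, -18), Mul(Add(-17, 21), -5)), 2) = Pow(Add(-54, Mul(4, -5)), 2) = Pow(Add(-54, -20), 2) = Pow(-74, 2) = 5476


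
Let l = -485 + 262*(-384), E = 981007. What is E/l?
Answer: -981007/101093 ≈ -9.7040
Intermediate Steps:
l = -101093 (l = -485 - 100608 = -101093)
E/l = 981007/(-101093) = 981007*(-1/101093) = -981007/101093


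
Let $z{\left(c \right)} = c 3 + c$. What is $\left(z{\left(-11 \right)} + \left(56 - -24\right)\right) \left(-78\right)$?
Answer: $-2808$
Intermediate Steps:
$z{\left(c \right)} = 4 c$ ($z{\left(c \right)} = 3 c + c = 4 c$)
$\left(z{\left(-11 \right)} + \left(56 - -24\right)\right) \left(-78\right) = \left(4 \left(-11\right) + \left(56 - -24\right)\right) \left(-78\right) = \left(-44 + \left(56 + 24\right)\right) \left(-78\right) = \left(-44 + 80\right) \left(-78\right) = 36 \left(-78\right) = -2808$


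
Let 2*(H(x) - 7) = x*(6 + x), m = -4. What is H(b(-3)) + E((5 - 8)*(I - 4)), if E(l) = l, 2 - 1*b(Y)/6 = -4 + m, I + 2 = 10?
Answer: 1975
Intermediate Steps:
I = 8 (I = -2 + 10 = 8)
b(Y) = 60 (b(Y) = 12 - 6*(-4 - 4) = 12 - 6*(-8) = 12 + 48 = 60)
H(x) = 7 + x*(6 + x)/2 (H(x) = 7 + (x*(6 + x))/2 = 7 + x*(6 + x)/2)
H(b(-3)) + E((5 - 8)*(I - 4)) = (7 + (½)*60² + 3*60) + (5 - 8)*(8 - 4) = (7 + (½)*3600 + 180) - 3*4 = (7 + 1800 + 180) - 12 = 1987 - 12 = 1975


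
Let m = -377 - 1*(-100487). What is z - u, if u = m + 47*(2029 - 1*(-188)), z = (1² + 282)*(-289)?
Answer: -286096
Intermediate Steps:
m = 100110 (m = -377 + 100487 = 100110)
z = -81787 (z = (1 + 282)*(-289) = 283*(-289) = -81787)
u = 204309 (u = 100110 + 47*(2029 - 1*(-188)) = 100110 + 47*(2029 + 188) = 100110 + 47*2217 = 100110 + 104199 = 204309)
z - u = -81787 - 1*204309 = -81787 - 204309 = -286096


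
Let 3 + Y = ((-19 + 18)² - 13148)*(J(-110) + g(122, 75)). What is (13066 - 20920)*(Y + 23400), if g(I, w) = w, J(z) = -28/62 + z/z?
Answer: 236130250818/31 ≈ 7.6171e+9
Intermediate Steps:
J(z) = 17/31 (J(z) = -28*1/62 + 1 = -14/31 + 1 = 17/31)
Y = -30790367/31 (Y = -3 + ((-19 + 18)² - 13148)*(17/31 + 75) = -3 + ((-1)² - 13148)*(2342/31) = -3 + (1 - 13148)*(2342/31) = -3 - 13147*2342/31 = -3 - 30790274/31 = -30790367/31 ≈ -9.9324e+5)
(13066 - 20920)*(Y + 23400) = (13066 - 20920)*(-30790367/31 + 23400) = -7854*(-30064967/31) = 236130250818/31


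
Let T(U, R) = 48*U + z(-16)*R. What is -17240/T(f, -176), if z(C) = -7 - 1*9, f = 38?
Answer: -431/116 ≈ -3.7155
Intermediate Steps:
z(C) = -16 (z(C) = -7 - 9 = -16)
T(U, R) = -16*R + 48*U (T(U, R) = 48*U - 16*R = -16*R + 48*U)
-17240/T(f, -176) = -17240/(-16*(-176) + 48*38) = -17240/(2816 + 1824) = -17240/4640 = -17240*1/4640 = -431/116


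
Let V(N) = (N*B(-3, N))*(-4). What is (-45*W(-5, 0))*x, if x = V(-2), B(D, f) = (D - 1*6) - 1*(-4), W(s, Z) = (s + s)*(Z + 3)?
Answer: -54000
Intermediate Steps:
W(s, Z) = 2*s*(3 + Z) (W(s, Z) = (2*s)*(3 + Z) = 2*s*(3 + Z))
B(D, f) = -2 + D (B(D, f) = (D - 6) + 4 = (-6 + D) + 4 = -2 + D)
V(N) = 20*N (V(N) = (N*(-2 - 3))*(-4) = (N*(-5))*(-4) = -5*N*(-4) = 20*N)
x = -40 (x = 20*(-2) = -40)
(-45*W(-5, 0))*x = -90*(-5)*(3 + 0)*(-40) = -90*(-5)*3*(-40) = -45*(-30)*(-40) = 1350*(-40) = -54000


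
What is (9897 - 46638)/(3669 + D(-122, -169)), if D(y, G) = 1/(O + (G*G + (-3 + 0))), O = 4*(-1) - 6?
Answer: -1048882068/104742613 ≈ -10.014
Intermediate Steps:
O = -10 (O = -4 - 6 = -10)
D(y, G) = 1/(-13 + G**2) (D(y, G) = 1/(-10 + (G*G + (-3 + 0))) = 1/(-10 + (G**2 - 3)) = 1/(-10 + (-3 + G**2)) = 1/(-13 + G**2))
(9897 - 46638)/(3669 + D(-122, -169)) = (9897 - 46638)/(3669 + 1/(-13 + (-169)**2)) = -36741/(3669 + 1/(-13 + 28561)) = -36741/(3669 + 1/28548) = -36741/104742613/28548 = -36741*28548/104742613 = -1048882068/104742613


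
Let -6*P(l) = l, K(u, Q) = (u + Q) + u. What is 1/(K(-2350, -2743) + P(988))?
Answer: -3/22823 ≈ -0.00013145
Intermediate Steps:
K(u, Q) = Q + 2*u (K(u, Q) = (Q + u) + u = Q + 2*u)
P(l) = -l/6
1/(K(-2350, -2743) + P(988)) = 1/((-2743 + 2*(-2350)) - 1/6*988) = 1/((-2743 - 4700) - 494/3) = 1/(-7443 - 494/3) = 1/(-22823/3) = -3/22823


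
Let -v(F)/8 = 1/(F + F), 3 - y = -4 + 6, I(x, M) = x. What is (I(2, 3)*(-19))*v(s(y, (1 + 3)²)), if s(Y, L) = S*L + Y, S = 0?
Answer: 152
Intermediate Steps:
y = 1 (y = 3 - (-4 + 6) = 3 - 1*2 = 3 - 2 = 1)
s(Y, L) = Y (s(Y, L) = 0*L + Y = 0 + Y = Y)
v(F) = -4/F (v(F) = -8/(F + F) = -8*1/(2*F) = -4/F)
(I(2, 3)*(-19))*v(s(y, (1 + 3)²)) = (2*(-19))*(-4/1) = -(-152) = -38*(-4) = 152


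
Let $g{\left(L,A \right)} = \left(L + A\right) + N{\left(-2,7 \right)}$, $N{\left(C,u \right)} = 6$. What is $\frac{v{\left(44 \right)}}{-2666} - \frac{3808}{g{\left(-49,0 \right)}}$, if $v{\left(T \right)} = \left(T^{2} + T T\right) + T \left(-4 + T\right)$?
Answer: $\frac{115232}{1333} \approx 86.446$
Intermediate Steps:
$v{\left(T \right)} = 2 T^{2} + T \left(-4 + T\right)$ ($v{\left(T \right)} = \left(T^{2} + T^{2}\right) + T \left(-4 + T\right) = 2 T^{2} + T \left(-4 + T\right)$)
$g{\left(L,A \right)} = 6 + A + L$ ($g{\left(L,A \right)} = \left(L + A\right) + 6 = \left(A + L\right) + 6 = 6 + A + L$)
$\frac{v{\left(44 \right)}}{-2666} - \frac{3808}{g{\left(-49,0 \right)}} = \frac{44 \left(-4 + 3 \cdot 44\right)}{-2666} - \frac{3808}{6 + 0 - 49} = 44 \left(-4 + 132\right) \left(- \frac{1}{2666}\right) - \frac{3808}{-43} = 44 \cdot 128 \left(- \frac{1}{2666}\right) - - \frac{3808}{43} = 5632 \left(- \frac{1}{2666}\right) + \frac{3808}{43} = - \frac{2816}{1333} + \frac{3808}{43} = \frac{115232}{1333}$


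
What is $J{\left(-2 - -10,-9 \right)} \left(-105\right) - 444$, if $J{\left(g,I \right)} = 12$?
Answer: $-1704$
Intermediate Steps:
$J{\left(-2 - -10,-9 \right)} \left(-105\right) - 444 = 12 \left(-105\right) - 444 = -1260 - 444 = -1704$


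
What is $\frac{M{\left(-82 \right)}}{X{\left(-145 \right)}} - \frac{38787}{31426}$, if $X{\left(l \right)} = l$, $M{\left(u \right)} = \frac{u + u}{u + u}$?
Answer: $- \frac{5655541}{4556770} \approx -1.2411$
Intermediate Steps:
$M{\left(u \right)} = 1$ ($M{\left(u \right)} = \frac{2 u}{2 u} = 2 u \frac{1}{2 u} = 1$)
$\frac{M{\left(-82 \right)}}{X{\left(-145 \right)}} - \frac{38787}{31426} = 1 \frac{1}{-145} - \frac{38787}{31426} = 1 \left(- \frac{1}{145}\right) - \frac{38787}{31426} = - \frac{1}{145} - \frac{38787}{31426} = - \frac{5655541}{4556770}$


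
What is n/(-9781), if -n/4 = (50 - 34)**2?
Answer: 1024/9781 ≈ 0.10469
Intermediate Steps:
n = -1024 (n = -4*(50 - 34)**2 = -4*16**2 = -4*256 = -1024)
n/(-9781) = -1024/(-9781) = -1024*(-1/9781) = 1024/9781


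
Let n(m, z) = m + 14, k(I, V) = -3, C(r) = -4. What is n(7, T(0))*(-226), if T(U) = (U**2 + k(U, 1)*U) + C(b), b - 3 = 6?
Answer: -4746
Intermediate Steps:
b = 9 (b = 3 + 6 = 9)
T(U) = -4 + U**2 - 3*U (T(U) = (U**2 - 3*U) - 4 = -4 + U**2 - 3*U)
n(m, z) = 14 + m
n(7, T(0))*(-226) = (14 + 7)*(-226) = 21*(-226) = -4746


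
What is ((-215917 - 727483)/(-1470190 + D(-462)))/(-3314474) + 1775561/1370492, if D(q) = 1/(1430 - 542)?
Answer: 3841550822390458236883/2965156058519345296276 ≈ 1.2956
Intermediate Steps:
D(q) = 1/888
((-215917 - 727483)/(-1470190 + D(-462)))/(-3314474) + 1775561/1370492 = ((-215917 - 727483)/(-1470190 + 1/888))/(-3314474) + 1775561/1370492 = -943400/(-1305528719/888)*(-1/3314474) + 1775561*(1/1370492) = -943400*(-888/1305528719)*(-1/3314474) + 1775561/1370492 = (837739200/1305528719)*(-1/3314474) + 1775561/1370492 = -418869600/2163570497689403 + 1775561/1370492 = 3841550822390458236883/2965156058519345296276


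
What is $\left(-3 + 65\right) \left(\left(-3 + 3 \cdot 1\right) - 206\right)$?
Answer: $-12772$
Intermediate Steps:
$\left(-3 + 65\right) \left(\left(-3 + 3 \cdot 1\right) - 206\right) = 62 \left(\left(-3 + 3\right) - 206\right) = 62 \left(0 - 206\right) = 62 \left(-206\right) = -12772$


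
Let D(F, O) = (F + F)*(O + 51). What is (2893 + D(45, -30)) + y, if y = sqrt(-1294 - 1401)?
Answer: 4783 + 7*I*sqrt(55) ≈ 4783.0 + 51.913*I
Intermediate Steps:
D(F, O) = 2*F*(51 + O) (D(F, O) = (2*F)*(51 + O) = 2*F*(51 + O))
y = 7*I*sqrt(55) (y = sqrt(-2695) = 7*I*sqrt(55) ≈ 51.913*I)
(2893 + D(45, -30)) + y = (2893 + 2*45*(51 - 30)) + 7*I*sqrt(55) = (2893 + 2*45*21) + 7*I*sqrt(55) = (2893 + 1890) + 7*I*sqrt(55) = 4783 + 7*I*sqrt(55)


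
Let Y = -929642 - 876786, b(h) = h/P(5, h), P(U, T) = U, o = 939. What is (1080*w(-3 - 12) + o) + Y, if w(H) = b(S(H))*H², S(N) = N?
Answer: -2534489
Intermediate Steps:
b(h) = h/5
w(H) = H³/5 (w(H) = (H/5)*H² = H³/5)
Y = -1806428
(1080*w(-3 - 12) + o) + Y = (1080*((-3 - 12)³/5) + 939) - 1806428 = (1080*((⅕)*(-15)³) + 939) - 1806428 = (1080*((⅕)*(-3375)) + 939) - 1806428 = (1080*(-675) + 939) - 1806428 = (-729000 + 939) - 1806428 = -728061 - 1806428 = -2534489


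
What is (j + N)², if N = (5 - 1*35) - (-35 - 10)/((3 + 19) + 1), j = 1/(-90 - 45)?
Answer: 7586061604/9641025 ≈ 786.85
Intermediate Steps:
j = -1/135 (j = 1/(-135) = -1/135 ≈ -0.0074074)
N = -645/23 (N = (5 - 35) - (-45)/(22 + 1) = -30 - (-45)/23 = -30 - 1*(-45/23) = -30 + 45/23 = -645/23 ≈ -28.043)
(j + N)² = (-1/135 - 645/23)² = (-87098/3105)² = 7586061604/9641025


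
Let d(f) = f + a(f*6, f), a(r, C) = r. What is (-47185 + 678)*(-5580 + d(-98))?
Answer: 291412862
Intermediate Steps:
d(f) = 7*f (d(f) = f + f*6 = f + 6*f = 7*f)
(-47185 + 678)*(-5580 + d(-98)) = (-47185 + 678)*(-5580 + 7*(-98)) = -46507*(-5580 - 686) = -46507*(-6266) = 291412862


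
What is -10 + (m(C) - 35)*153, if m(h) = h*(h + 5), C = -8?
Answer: -1693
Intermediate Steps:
m(h) = h*(5 + h)
-10 + (m(C) - 35)*153 = -10 + (-8*(5 - 8) - 35)*153 = -10 + (-8*(-3) - 35)*153 = -10 + (24 - 35)*153 = -10 - 11*153 = -10 - 1683 = -1693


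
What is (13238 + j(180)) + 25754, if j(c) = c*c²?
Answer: 5870992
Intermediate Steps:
j(c) = c³
(13238 + j(180)) + 25754 = (13238 + 180³) + 25754 = (13238 + 5832000) + 25754 = 5845238 + 25754 = 5870992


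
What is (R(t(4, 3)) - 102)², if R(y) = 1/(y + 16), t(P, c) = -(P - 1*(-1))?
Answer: 1256641/121 ≈ 10385.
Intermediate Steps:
t(P, c) = -1 - P (t(P, c) = -(P + 1) = -(1 + P) = -1 - P)
R(y) = 1/(16 + y)
(R(t(4, 3)) - 102)² = (1/(16 + (-1 - 1*4)) - 102)² = (1/(16 + (-1 - 4)) - 102)² = (1/(16 - 5) - 102)² = (1/11 - 102)² = (-1121/11)² = 1256641/121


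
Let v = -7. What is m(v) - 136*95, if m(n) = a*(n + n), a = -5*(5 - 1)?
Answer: -12640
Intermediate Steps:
a = -20 (a = -5*4 = -20)
m(n) = -40*n (m(n) = -20*(n + n) = -40*n)
m(v) - 136*95 = -40*(-7) - 136*95 = 280 - 12920 = -12640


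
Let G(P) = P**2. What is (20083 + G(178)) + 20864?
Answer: 72631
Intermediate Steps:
(20083 + G(178)) + 20864 = (20083 + 178**2) + 20864 = (20083 + 31684) + 20864 = 51767 + 20864 = 72631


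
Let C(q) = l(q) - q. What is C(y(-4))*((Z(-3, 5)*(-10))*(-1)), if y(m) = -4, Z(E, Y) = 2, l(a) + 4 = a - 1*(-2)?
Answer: -40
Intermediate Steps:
l(a) = -2 + a (l(a) = -4 + (a - 1*(-2)) = -4 + (a + 2) = -4 + (2 + a) = -2 + a)
C(q) = -2 (C(q) = (-2 + q) - q = -2)
C(y(-4))*((Z(-3, 5)*(-10))*(-1)) = -2*2*(-10)*(-1) = -(-40)*(-1) = -2*20 = -40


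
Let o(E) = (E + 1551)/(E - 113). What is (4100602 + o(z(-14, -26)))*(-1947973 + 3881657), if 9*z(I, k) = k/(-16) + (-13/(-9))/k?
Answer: 579714804014353124/73111 ≈ 7.9292e+12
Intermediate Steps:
z(I, k) = -k/144 + 13/(81*k) (z(I, k) = (k/(-16) + (-13/(-9))/k)/9 = (k*(-1/16) + (-13*(-⅑))/k)/9 = (-k/16 + 13/(9*k))/9 = -k/144 + 13/(81*k))
o(E) = (1551 + E)/(-113 + E)
(4100602 + o(z(-14, -26)))*(-1947973 + 3881657) = (4100602 + (1551 + (-1/144*(-26) + (13/81)/(-26)))/(-113 + (-1/144*(-26) + (13/81)/(-26))))*(-1947973 + 3881657) = (4100602 + (1551 + (13/72 + (13/81)*(-1/26)))/(-113 + (13/72 + (13/81)*(-1/26))))*1933684 = (4100602 + (1551 + (13/72 - 1/162))/(-113 + (13/72 - 1/162)))*1933684 = (4100602 + (1551 + 113/648)/(-113 + 113/648))*1933684 = (4100602 + (1005161/648)/(-73111/648))*1933684 = (4100602 - 648/73111*1005161/648)*1933684 = (4100602 - 1005161/73111)*1933684 = (299798107661/73111)*1933684 = 579714804014353124/73111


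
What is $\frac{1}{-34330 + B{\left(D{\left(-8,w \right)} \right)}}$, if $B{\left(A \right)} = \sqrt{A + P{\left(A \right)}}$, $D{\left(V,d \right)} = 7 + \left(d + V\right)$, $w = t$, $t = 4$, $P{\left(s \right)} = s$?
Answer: $- \frac{17165}{589274447} - \frac{\sqrt{6}}{1178548894} \approx -2.9131 \cdot 10^{-5}$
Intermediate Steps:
$w = 4$
$D{\left(V,d \right)} = 7 + V + d$ ($D{\left(V,d \right)} = 7 + \left(V + d\right) = 7 + V + d$)
$B{\left(A \right)} = \sqrt{2} \sqrt{A}$ ($B{\left(A \right)} = \sqrt{A + A} = \sqrt{2 A} = \sqrt{2} \sqrt{A}$)
$\frac{1}{-34330 + B{\left(D{\left(-8,w \right)} \right)}} = \frac{1}{-34330 + \sqrt{2} \sqrt{7 - 8 + 4}} = \frac{1}{-34330 + \sqrt{2} \sqrt{3}} = \frac{1}{-34330 + \sqrt{6}}$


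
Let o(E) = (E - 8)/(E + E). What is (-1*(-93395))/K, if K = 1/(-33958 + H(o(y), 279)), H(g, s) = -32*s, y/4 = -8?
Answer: -4005337970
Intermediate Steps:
y = -32 (y = 4*(-8) = -32)
o(E) = (-8 + E)/(2*E) (o(E) = (-8 + E)/((2*E)) = (-8 + E)*(1/(2*E)) = (-8 + E)/(2*E))
K = -1/42886 (K = 1/(-33958 - 32*279) = 1/(-33958 - 8928) = 1/(-42886) = -1/42886 ≈ -2.3318e-5)
(-1*(-93395))/K = (-1*(-93395))/(-1/42886) = 93395*(-42886) = -4005337970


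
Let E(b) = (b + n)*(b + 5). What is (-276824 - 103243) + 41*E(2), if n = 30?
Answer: -370883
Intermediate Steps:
E(b) = (5 + b)*(30 + b) (E(b) = (b + 30)*(b + 5) = (30 + b)*(5 + b) = (5 + b)*(30 + b))
(-276824 - 103243) + 41*E(2) = (-276824 - 103243) + 41*(150 + 2² + 35*2) = -380067 + 41*(150 + 4 + 70) = -380067 + 41*224 = -380067 + 9184 = -370883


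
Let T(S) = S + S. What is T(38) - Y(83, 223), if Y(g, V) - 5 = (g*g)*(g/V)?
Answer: -555954/223 ≈ -2493.1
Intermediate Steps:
T(S) = 2*S
Y(g, V) = 5 + g³/V (Y(g, V) = 5 + (g*g)*(g/V) = 5 + g²*(g/V) = 5 + g³/V)
T(38) - Y(83, 223) = 2*38 - (5 + 83³/223) = 76 - (5 + (1/223)*571787) = 76 - (5 + 571787/223) = 76 - 1*572902/223 = 76 - 572902/223 = -555954/223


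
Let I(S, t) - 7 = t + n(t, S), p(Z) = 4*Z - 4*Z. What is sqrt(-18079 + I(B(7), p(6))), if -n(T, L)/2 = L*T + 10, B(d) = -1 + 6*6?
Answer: 2*I*sqrt(4523) ≈ 134.51*I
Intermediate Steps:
p(Z) = 0
B(d) = 35 (B(d) = -1 + 36 = 35)
n(T, L) = -20 - 2*L*T (n(T, L) = -2*(L*T + 10) = -2*(10 + L*T) = -20 - 2*L*T)
I(S, t) = -13 + t - 2*S*t (I(S, t) = 7 + (t + (-20 - 2*S*t)) = 7 + (-20 + t - 2*S*t) = -13 + t - 2*S*t)
sqrt(-18079 + I(B(7), p(6))) = sqrt(-18079 + (-13 + 0 - 2*35*0)) = sqrt(-18079 + (-13 + 0 + 0)) = sqrt(-18079 - 13) = sqrt(-18092) = 2*I*sqrt(4523)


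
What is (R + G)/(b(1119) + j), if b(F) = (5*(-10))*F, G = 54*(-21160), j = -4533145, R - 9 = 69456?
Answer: 214635/917819 ≈ 0.23385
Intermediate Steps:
R = 69465 (R = 9 + 69456 = 69465)
G = -1142640
b(F) = -50*F
(R + G)/(b(1119) + j) = (69465 - 1142640)/(-50*1119 - 4533145) = -1073175/(-55950 - 4533145) = -1073175/(-4589095) = -1073175*(-1/4589095) = 214635/917819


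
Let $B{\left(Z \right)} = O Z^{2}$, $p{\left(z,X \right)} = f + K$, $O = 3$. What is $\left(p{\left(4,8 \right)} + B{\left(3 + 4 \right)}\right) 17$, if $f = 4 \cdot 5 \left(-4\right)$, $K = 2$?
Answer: $1173$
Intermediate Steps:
$f = -80$ ($f = 20 \left(-4\right) = -80$)
$p{\left(z,X \right)} = -78$ ($p{\left(z,X \right)} = -80 + 2 = -78$)
$B{\left(Z \right)} = 3 Z^{2}$
$\left(p{\left(4,8 \right)} + B{\left(3 + 4 \right)}\right) 17 = \left(-78 + 3 \left(3 + 4\right)^{2}\right) 17 = \left(-78 + 3 \cdot 7^{2}\right) 17 = \left(-78 + 3 \cdot 49\right) 17 = \left(-78 + 147\right) 17 = 69 \cdot 17 = 1173$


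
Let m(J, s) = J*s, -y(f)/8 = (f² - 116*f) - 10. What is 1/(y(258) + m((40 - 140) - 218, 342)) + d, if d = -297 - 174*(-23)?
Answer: 1488535619/401764 ≈ 3705.0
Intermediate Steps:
y(f) = 80 - 8*f² + 928*f (y(f) = -8*((f² - 116*f) - 10) = -8*(-10 + f² - 116*f) = 80 - 8*f² + 928*f)
d = 3705 (d = -297 + 4002 = 3705)
1/(y(258) + m((40 - 140) - 218, 342)) + d = 1/((80 - 8*258² + 928*258) + ((40 - 140) - 218)*342) + 3705 = 1/((80 - 8*66564 + 239424) + (-100 - 218)*342) + 3705 = 1/((80 - 532512 + 239424) - 318*342) + 3705 = 1/(-293008 - 108756) + 3705 = 1/(-401764) + 3705 = -1/401764 + 3705 = 1488535619/401764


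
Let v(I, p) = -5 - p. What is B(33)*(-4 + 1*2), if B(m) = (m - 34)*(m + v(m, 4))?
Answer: 48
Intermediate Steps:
B(m) = (-34 + m)*(-9 + m) (B(m) = (m - 34)*(m + (-5 - 1*4)) = (-34 + m)*(m + (-5 - 4)) = (-34 + m)*(m - 9) = (-34 + m)*(-9 + m))
B(33)*(-4 + 1*2) = (306 + 33² - 43*33)*(-4 + 1*2) = (306 + 1089 - 1419)*(-4 + 2) = -24*(-2) = 48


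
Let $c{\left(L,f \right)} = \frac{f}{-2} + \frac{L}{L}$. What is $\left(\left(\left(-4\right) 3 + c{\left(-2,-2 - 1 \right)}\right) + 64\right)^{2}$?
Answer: $\frac{11881}{4} \approx 2970.3$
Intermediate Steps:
$c{\left(L,f \right)} = 1 - \frac{f}{2}$ ($c{\left(L,f \right)} = f \left(- \frac{1}{2}\right) + 1 = - \frac{f}{2} + 1 = 1 - \frac{f}{2}$)
$\left(\left(\left(-4\right) 3 + c{\left(-2,-2 - 1 \right)}\right) + 64\right)^{2} = \left(\left(\left(-4\right) 3 - \left(-1 + \frac{-2 - 1}{2}\right)\right) + 64\right)^{2} = \left(\left(-12 + \left(1 - - \frac{3}{2}\right)\right) + 64\right)^{2} = \left(\left(-12 + \left(1 + \frac{3}{2}\right)\right) + 64\right)^{2} = \left(\left(-12 + \frac{5}{2}\right) + 64\right)^{2} = \left(- \frac{19}{2} + 64\right)^{2} = \left(\frac{109}{2}\right)^{2} = \frac{11881}{4}$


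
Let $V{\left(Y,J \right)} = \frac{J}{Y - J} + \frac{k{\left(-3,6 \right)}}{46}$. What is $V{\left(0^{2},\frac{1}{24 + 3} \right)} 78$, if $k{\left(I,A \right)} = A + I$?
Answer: $- \frac{1677}{23} \approx -72.913$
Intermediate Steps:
$V{\left(Y,J \right)} = \frac{3}{46} + \frac{J}{Y - J}$ ($V{\left(Y,J \right)} = \frac{J}{Y - J} + \frac{6 - 3}{46} = \frac{J}{Y - J} + 3 \cdot \frac{1}{46} = \frac{J}{Y - J} + \frac{3}{46} = \frac{3}{46} + \frac{J}{Y - J}$)
$V{\left(0^{2},\frac{1}{24 + 3} \right)} 78 = \frac{- \frac{43}{24 + 3} - 3 \cdot 0^{2}}{46 \left(\frac{1}{24 + 3} - 0^{2}\right)} 78 = \frac{- \frac{43}{27} - 0}{46 \left(\frac{1}{27} - 0\right)} 78 = \frac{\left(-43\right) \frac{1}{27} + 0}{46 \left(\frac{1}{27} + 0\right)} 78 = \frac{\frac{1}{\frac{1}{27}} \left(- \frac{43}{27} + 0\right)}{46} \cdot 78 = \frac{1}{46} \cdot 27 \left(- \frac{43}{27}\right) 78 = \left(- \frac{43}{46}\right) 78 = - \frac{1677}{23}$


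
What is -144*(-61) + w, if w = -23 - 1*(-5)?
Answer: 8766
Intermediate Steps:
w = -18 (w = -23 + 5 = -18)
-144*(-61) + w = -144*(-61) - 18 = 8784 - 18 = 8766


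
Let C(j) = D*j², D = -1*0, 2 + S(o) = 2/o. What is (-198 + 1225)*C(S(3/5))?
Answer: 0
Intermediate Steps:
S(o) = -2 + 2/o
D = 0
C(j) = 0 (C(j) = 0*j² = 0)
(-198 + 1225)*C(S(3/5)) = (-198 + 1225)*0 = 1027*0 = 0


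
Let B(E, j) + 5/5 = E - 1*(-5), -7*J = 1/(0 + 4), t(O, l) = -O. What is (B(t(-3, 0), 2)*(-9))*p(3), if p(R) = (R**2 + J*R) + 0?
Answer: -2241/4 ≈ -560.25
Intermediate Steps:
J = -1/28 (J = -1/(7*(0 + 4)) = -1/7/4 = -1/7*1/4 = -1/28 ≈ -0.035714)
B(E, j) = 4 + E (B(E, j) = -1 + (E - 1*(-5)) = -1 + (E + 5) = -1 + (5 + E) = 4 + E)
p(R) = R**2 - R/28 (p(R) = (R**2 - R/28) + 0 = R**2 - R/28)
(B(t(-3, 0), 2)*(-9))*p(3) = ((4 - 1*(-3))*(-9))*(3*(-1/28 + 3)) = ((4 + 3)*(-9))*(3*(83/28)) = (7*(-9))*(249/28) = -63*249/28 = -2241/4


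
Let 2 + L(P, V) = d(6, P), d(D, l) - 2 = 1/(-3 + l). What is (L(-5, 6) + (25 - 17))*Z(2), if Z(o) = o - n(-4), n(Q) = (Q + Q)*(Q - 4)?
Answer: -1953/4 ≈ -488.25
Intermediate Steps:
n(Q) = 2*Q*(-4 + Q) (n(Q) = (2*Q)*(-4 + Q) = 2*Q*(-4 + Q))
Z(o) = -64 + o (Z(o) = o - 2*(-4)*(-4 - 4) = o - 2*(-4)*(-8) = o - 1*64 = o - 64 = -64 + o)
d(D, l) = 2 + 1/(-3 + l)
L(P, V) = -2 + (-5 + 2*P)/(-3 + P)
(L(-5, 6) + (25 - 17))*Z(2) = (1/(-3 - 5) + (25 - 17))*(-64 + 2) = (1/(-8) + 8)*(-62) = (-⅛ + 8)*(-62) = (63/8)*(-62) = -1953/4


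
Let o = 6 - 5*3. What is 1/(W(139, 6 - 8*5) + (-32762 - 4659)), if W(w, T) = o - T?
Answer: -1/37396 ≈ -2.6741e-5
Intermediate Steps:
o = -9 (o = 6 - 15 = -9)
W(w, T) = -9 - T
1/(W(139, 6 - 8*5) + (-32762 - 4659)) = 1/((-9 - (6 - 8*5)) + (-32762 - 4659)) = 1/((-9 - (6 - 40)) - 37421) = 1/((-9 - 1*(-34)) - 37421) = 1/((-9 + 34) - 37421) = 1/(25 - 37421) = 1/(-37396) = -1/37396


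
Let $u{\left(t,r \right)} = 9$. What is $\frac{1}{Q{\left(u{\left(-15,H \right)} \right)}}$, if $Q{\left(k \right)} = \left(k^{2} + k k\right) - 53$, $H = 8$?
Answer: $\frac{1}{109} \approx 0.0091743$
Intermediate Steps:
$Q{\left(k \right)} = -53 + 2 k^{2}$ ($Q{\left(k \right)} = \left(k^{2} + k^{2}\right) - 53 = 2 k^{2} - 53 = -53 + 2 k^{2}$)
$\frac{1}{Q{\left(u{\left(-15,H \right)} \right)}} = \frac{1}{-53 + 2 \cdot 9^{2}} = \frac{1}{-53 + 2 \cdot 81} = \frac{1}{-53 + 162} = \frac{1}{109}$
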